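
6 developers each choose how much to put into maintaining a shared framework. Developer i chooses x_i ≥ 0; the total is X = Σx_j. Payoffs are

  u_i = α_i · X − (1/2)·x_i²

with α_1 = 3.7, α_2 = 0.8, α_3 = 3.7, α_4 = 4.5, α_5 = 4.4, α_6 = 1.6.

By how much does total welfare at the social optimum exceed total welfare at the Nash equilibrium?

Developer i's FOC: ∂u_i/∂x_i = α_i − x_i = 0, so x_i* = α_i.
NE contributions = (3.7, 0.8, 3.7, 4.5, 4.4, 1.6); X = 18.7.
W^NE = (Σα)·X − ½Σα_i² = 18.7² − ½·70.19 = 314.595.
Planner sets x_i = Σα_j = 18.7 for every i, so X^SO = 6·18.7 = 112.2.
W^SO = (Σα)·X^SO − ½·6·(Σα)² = (6/2)·18.7² = 1049.07.
Deadweight loss = W^SO − W^NE = 734.475.

734.475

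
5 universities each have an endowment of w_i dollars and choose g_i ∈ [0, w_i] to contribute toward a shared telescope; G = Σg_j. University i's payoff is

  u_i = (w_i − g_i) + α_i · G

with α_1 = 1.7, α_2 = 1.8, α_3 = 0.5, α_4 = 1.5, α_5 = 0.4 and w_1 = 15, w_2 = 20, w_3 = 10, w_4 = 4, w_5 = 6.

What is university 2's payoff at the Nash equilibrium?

∂u_i/∂g_i = α_i − 1, so university i contributes w_i if α_i > 1, else 0.
α_i > 1 for i ∈ {1, 2, 4}; NE contributions (15, 20, 0, 4, 0), G = 39.
u_2 = (20 − 20) + 1.8·39 = 70.2.

70.2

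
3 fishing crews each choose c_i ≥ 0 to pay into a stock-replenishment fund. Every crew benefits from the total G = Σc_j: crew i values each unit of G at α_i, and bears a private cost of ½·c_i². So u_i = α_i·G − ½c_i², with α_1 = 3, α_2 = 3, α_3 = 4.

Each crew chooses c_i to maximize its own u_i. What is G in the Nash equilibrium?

Crew i's FOC: ∂u_i/∂c_i = α_i − c_i = 0, so c_i* = α_i.
NE contributions = (3, 3, 4); G = 10.

10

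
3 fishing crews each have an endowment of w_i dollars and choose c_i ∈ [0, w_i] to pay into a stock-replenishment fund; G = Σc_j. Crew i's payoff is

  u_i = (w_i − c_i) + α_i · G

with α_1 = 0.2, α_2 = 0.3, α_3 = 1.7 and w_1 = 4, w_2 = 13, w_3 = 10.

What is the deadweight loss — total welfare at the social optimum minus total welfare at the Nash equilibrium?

∂u_i/∂c_i = α_i − 1, so crew i contributes w_i if α_i > 1, else 0.
α_i > 1 for i ∈ {3}; NE contributions (0, 0, 10), G = 10.
W^NE = Σw_i − G^NE + (Σα_i)·G^NE = 27 + 1.2·10 = 39.
Planner: ∂(Σu_j)/∂c_i = Σα_j − 1 = 1.2 > 0, so everyone contributes w_i; G^SO = 27, W^SO = 27 + 1.2·27 = 59.4.
Deadweight loss = 20.4.

20.4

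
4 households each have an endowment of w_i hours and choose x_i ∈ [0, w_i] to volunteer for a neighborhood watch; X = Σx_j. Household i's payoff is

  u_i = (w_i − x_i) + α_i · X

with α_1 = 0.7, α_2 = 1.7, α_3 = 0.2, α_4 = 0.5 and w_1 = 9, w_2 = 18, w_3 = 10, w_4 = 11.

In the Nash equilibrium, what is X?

18

∂u_i/∂x_i = α_i − 1, so household i contributes w_i if α_i > 1, else 0.
α_i > 1 for i ∈ {2}; NE contributions (0, 18, 0, 0), X = 18.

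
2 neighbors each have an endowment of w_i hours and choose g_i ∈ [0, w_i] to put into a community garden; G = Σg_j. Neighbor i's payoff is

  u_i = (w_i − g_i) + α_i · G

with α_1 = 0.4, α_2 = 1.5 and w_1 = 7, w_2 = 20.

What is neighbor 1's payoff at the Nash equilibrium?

∂u_i/∂g_i = α_i − 1, so neighbor i contributes w_i if α_i > 1, else 0.
α_i > 1 for i ∈ {2}; NE contributions (0, 20), G = 20.
u_1 = (7 − 0) + 0.4·20 = 15.

15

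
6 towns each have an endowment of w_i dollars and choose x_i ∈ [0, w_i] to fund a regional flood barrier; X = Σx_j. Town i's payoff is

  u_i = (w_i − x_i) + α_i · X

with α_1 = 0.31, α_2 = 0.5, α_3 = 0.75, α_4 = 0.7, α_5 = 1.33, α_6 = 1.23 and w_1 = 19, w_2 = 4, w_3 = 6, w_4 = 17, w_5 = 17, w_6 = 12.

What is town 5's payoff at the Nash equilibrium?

38.57

∂u_i/∂x_i = α_i − 1, so town i contributes w_i if α_i > 1, else 0.
α_i > 1 for i ∈ {5, 6}; NE contributions (0, 0, 0, 0, 17, 12), X = 29.
u_5 = (17 − 17) + 1.33·29 = 38.57.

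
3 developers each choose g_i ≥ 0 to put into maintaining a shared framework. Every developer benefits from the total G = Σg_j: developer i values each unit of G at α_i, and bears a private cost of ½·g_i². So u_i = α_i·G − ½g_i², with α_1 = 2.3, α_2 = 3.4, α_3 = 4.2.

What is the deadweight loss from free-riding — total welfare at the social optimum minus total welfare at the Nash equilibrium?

Developer i's FOC: ∂u_i/∂g_i = α_i − g_i = 0, so g_i* = α_i.
NE contributions = (2.3, 3.4, 4.2); G = 9.9.
W^NE = (Σα)·G − ½Σα_i² = 9.9² − ½·34.49 = 80.765.
Planner sets g_i = Σα_j = 9.9 for every i, so G^SO = 3·9.9 = 29.7.
W^SO = (Σα)·G^SO − ½·3·(Σα)² = (3/2)·9.9² = 147.015.
Deadweight loss = W^SO − W^NE = 66.25.

66.25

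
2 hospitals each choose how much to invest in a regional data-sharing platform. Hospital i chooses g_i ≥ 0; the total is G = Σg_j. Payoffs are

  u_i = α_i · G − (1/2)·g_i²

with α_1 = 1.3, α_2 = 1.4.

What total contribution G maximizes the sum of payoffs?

5.4

Planner FOC: ∂(Σu_j)/∂g_i = (Σα_j) − g_i = 0, so g_i^SO = Σα_j = 2.7 for every i; G^SO = 5.4.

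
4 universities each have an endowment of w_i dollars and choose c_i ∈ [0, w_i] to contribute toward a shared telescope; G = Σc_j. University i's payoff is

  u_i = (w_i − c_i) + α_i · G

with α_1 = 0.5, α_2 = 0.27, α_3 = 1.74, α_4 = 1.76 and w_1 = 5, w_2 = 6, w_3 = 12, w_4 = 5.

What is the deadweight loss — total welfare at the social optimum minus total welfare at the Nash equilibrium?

∂u_i/∂c_i = α_i − 1, so university i contributes w_i if α_i > 1, else 0.
α_i > 1 for i ∈ {3, 4}; NE contributions (0, 0, 12, 5), G = 17.
W^NE = Σw_i − G^NE + (Σα_i)·G^NE = 28 + 3.27·17 = 83.59.
Planner: ∂(Σu_j)/∂c_i = Σα_j − 1 = 3.27 > 0, so everyone contributes w_i; G^SO = 28, W^SO = 28 + 3.27·28 = 119.56.
Deadweight loss = 35.97.

35.97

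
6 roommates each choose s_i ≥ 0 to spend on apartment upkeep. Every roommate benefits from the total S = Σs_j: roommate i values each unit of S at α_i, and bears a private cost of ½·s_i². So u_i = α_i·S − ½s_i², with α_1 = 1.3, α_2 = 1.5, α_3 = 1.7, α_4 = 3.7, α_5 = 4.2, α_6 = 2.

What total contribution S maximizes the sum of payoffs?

Planner FOC: ∂(Σu_j)/∂s_i = (Σα_j) − s_i = 0, so s_i^SO = Σα_j = 14.4 for every i; S^SO = 86.4.

86.4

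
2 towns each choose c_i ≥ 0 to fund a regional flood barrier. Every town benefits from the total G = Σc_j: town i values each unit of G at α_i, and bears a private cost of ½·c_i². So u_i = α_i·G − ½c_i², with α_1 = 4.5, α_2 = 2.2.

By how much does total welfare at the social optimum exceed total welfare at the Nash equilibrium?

Town i's FOC: ∂u_i/∂c_i = α_i − c_i = 0, so c_i* = α_i.
NE contributions = (4.5, 2.2); G = 6.7.
W^NE = (Σα)·G − ½Σα_i² = 6.7² − ½·25.09 = 32.345.
Planner sets c_i = Σα_j = 6.7 for every i, so G^SO = 2·6.7 = 13.4.
W^SO = (Σα)·G^SO − ½·2·(Σα)² = (2/2)·6.7² = 44.89.
Deadweight loss = W^SO − W^NE = 12.545.

12.545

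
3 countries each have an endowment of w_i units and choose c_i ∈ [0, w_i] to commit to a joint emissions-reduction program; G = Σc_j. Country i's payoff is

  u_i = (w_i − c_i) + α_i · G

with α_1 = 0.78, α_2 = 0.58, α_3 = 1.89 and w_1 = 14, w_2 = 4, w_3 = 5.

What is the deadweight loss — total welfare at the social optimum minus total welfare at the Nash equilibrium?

40.5

∂u_i/∂c_i = α_i − 1, so country i contributes w_i if α_i > 1, else 0.
α_i > 1 for i ∈ {3}; NE contributions (0, 0, 5), G = 5.
W^NE = Σw_i − G^NE + (Σα_i)·G^NE = 23 + 2.25·5 = 34.25.
Planner: ∂(Σu_j)/∂c_i = Σα_j − 1 = 2.25 > 0, so everyone contributes w_i; G^SO = 23, W^SO = 23 + 2.25·23 = 74.75.
Deadweight loss = 40.5.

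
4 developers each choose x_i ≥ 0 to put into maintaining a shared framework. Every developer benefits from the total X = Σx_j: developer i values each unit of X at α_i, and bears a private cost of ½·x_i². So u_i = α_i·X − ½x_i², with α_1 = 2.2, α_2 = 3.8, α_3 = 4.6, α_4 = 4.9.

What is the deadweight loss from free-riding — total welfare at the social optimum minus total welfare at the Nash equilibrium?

272.475

Developer i's FOC: ∂u_i/∂x_i = α_i − x_i = 0, so x_i* = α_i.
NE contributions = (2.2, 3.8, 4.6, 4.9); X = 15.5.
W^NE = (Σα)·X − ½Σα_i² = 15.5² − ½·64.45 = 208.025.
Planner sets x_i = Σα_j = 15.5 for every i, so X^SO = 4·15.5 = 62.
W^SO = (Σα)·X^SO − ½·4·(Σα)² = (4/2)·15.5² = 480.5.
Deadweight loss = W^SO − W^NE = 272.475.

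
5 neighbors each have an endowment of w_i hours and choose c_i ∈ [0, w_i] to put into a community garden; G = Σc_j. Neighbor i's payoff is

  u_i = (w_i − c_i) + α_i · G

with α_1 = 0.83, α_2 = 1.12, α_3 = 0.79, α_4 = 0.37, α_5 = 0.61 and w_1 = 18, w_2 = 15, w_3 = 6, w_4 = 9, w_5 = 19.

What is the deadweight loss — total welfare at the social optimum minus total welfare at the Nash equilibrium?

∂u_i/∂c_i = α_i − 1, so neighbor i contributes w_i if α_i > 1, else 0.
α_i > 1 for i ∈ {2}; NE contributions (0, 15, 0, 0, 0), G = 15.
W^NE = Σw_i − G^NE + (Σα_i)·G^NE = 67 + 2.72·15 = 107.8.
Planner: ∂(Σu_j)/∂c_i = Σα_j − 1 = 2.72 > 0, so everyone contributes w_i; G^SO = 67, W^SO = 67 + 2.72·67 = 249.24.
Deadweight loss = 141.44.

141.44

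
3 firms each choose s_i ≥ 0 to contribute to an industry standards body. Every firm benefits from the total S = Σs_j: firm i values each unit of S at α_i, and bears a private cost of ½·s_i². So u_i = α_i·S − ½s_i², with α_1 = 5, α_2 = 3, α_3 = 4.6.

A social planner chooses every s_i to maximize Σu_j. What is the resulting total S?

37.8

Planner FOC: ∂(Σu_j)/∂s_i = (Σα_j) − s_i = 0, so s_i^SO = Σα_j = 12.6 for every i; S^SO = 37.8.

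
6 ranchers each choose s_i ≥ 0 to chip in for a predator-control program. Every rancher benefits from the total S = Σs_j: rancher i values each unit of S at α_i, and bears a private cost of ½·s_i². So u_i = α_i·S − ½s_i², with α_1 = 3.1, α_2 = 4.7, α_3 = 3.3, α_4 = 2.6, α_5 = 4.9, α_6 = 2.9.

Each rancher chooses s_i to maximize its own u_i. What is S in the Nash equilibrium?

Rancher i's FOC: ∂u_i/∂s_i = α_i − s_i = 0, so s_i* = α_i.
NE contributions = (3.1, 4.7, 3.3, 2.6, 4.9, 2.9); S = 21.5.

21.5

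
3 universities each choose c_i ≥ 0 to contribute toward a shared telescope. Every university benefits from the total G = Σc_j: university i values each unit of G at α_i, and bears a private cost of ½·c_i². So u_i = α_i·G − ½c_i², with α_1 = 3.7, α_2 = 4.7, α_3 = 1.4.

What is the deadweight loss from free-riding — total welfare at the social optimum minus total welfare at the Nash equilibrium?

University i's FOC: ∂u_i/∂c_i = α_i − c_i = 0, so c_i* = α_i.
NE contributions = (3.7, 4.7, 1.4); G = 9.8.
W^NE = (Σα)·G − ½Σα_i² = 9.8² − ½·37.74 = 77.17.
Planner sets c_i = Σα_j = 9.8 for every i, so G^SO = 3·9.8 = 29.4.
W^SO = (Σα)·G^SO − ½·3·(Σα)² = (3/2)·9.8² = 144.06.
Deadweight loss = W^SO − W^NE = 66.89.

66.89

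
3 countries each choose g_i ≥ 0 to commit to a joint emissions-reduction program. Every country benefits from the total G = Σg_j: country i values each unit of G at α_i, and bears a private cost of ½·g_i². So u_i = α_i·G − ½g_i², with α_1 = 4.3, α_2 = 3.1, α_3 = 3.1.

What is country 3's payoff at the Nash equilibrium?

27.745

Country i's FOC: ∂u_i/∂g_i = α_i − g_i = 0, so g_i* = α_i.
NE contributions = (4.3, 3.1, 3.1); G = 10.5.
u_3 = α_3·G − ½·(g_3)² = 3.1·10.5 − ½·3.1² = 27.745.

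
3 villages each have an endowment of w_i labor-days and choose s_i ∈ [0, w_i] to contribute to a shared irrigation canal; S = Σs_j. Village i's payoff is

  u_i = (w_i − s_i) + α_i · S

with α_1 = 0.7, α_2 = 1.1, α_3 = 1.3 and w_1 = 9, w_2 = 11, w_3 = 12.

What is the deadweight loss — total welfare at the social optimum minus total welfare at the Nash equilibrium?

18.9

∂u_i/∂s_i = α_i − 1, so village i contributes w_i if α_i > 1, else 0.
α_i > 1 for i ∈ {2, 3}; NE contributions (0, 11, 12), S = 23.
W^NE = Σw_i − S^NE + (Σα_i)·S^NE = 32 + 2.1·23 = 80.3.
Planner: ∂(Σu_j)/∂s_i = Σα_j − 1 = 2.1 > 0, so everyone contributes w_i; S^SO = 32, W^SO = 32 + 2.1·32 = 99.2.
Deadweight loss = 18.9.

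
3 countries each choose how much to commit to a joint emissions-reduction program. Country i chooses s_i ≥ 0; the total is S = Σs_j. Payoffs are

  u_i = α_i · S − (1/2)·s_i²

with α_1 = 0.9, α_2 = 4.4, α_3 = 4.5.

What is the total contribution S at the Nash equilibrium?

Country i's FOC: ∂u_i/∂s_i = α_i − s_i = 0, so s_i* = α_i.
NE contributions = (0.9, 4.4, 4.5); S = 9.8.

9.8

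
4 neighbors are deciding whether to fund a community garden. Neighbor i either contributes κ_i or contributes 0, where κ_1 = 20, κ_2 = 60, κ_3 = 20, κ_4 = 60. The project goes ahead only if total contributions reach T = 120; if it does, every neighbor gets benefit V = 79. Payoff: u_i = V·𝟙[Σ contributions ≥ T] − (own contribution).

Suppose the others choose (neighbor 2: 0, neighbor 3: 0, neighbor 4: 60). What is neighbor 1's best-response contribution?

0

Others' total = 60. Even contributing 20 gives 80 < 120: no benefit either way.
Best response: 0.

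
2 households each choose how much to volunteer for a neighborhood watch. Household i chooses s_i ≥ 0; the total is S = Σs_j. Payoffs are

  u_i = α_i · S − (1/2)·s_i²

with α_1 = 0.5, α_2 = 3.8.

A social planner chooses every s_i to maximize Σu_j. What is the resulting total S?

8.6

Planner FOC: ∂(Σu_j)/∂s_i = (Σα_j) − s_i = 0, so s_i^SO = Σα_j = 4.3 for every i; S^SO = 8.6.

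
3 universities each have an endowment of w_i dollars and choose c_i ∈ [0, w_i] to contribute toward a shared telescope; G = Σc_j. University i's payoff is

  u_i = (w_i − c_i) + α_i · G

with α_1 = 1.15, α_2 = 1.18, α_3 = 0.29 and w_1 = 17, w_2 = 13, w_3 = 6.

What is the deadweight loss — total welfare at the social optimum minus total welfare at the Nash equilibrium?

9.72

∂u_i/∂c_i = α_i − 1, so university i contributes w_i if α_i > 1, else 0.
α_i > 1 for i ∈ {1, 2}; NE contributions (17, 13, 0), G = 30.
W^NE = Σw_i − G^NE + (Σα_i)·G^NE = 36 + 1.62·30 = 84.6.
Planner: ∂(Σu_j)/∂c_i = Σα_j − 1 = 1.62 > 0, so everyone contributes w_i; G^SO = 36, W^SO = 36 + 1.62·36 = 94.32.
Deadweight loss = 9.72.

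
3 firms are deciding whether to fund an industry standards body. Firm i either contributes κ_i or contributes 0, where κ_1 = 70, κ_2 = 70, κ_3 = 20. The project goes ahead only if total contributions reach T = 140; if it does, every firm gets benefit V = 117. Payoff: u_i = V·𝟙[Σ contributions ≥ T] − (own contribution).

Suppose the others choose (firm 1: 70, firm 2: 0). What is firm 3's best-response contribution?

0

Others' total = 70. Even contributing 20 gives 90 < 140: no benefit either way.
Best response: 0.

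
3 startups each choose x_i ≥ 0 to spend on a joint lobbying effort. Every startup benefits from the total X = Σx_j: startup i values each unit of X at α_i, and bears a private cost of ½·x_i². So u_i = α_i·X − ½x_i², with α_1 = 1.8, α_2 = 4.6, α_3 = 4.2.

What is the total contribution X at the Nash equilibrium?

Startup i's FOC: ∂u_i/∂x_i = α_i − x_i = 0, so x_i* = α_i.
NE contributions = (1.8, 4.6, 4.2); X = 10.6.

10.6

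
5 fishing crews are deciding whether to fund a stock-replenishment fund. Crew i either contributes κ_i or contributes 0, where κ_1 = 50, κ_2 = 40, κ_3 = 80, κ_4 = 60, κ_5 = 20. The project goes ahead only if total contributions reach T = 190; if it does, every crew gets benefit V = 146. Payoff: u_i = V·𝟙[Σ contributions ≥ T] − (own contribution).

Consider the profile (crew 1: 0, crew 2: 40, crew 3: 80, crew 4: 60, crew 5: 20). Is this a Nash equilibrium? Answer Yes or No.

Yes

Total = 200 ≥ 190: provided.
Crew 1 (pledges 0, payoff 146): pledging 50 → total 250, payoff 96. No gain.
Crew 2 (pledges 40, payoff 106): dropping to 0 → total 160, payoff 0. No gain.
Crew 3 (pledges 80, payoff 66): dropping to 0 → total 120, payoff 0. No gain.
Crew 4 (pledges 60, payoff 86): dropping to 0 → total 140, payoff 0. No gain.
Crew 5 (pledges 20, payoff 126): dropping to 0 → total 180, payoff 0. No gain.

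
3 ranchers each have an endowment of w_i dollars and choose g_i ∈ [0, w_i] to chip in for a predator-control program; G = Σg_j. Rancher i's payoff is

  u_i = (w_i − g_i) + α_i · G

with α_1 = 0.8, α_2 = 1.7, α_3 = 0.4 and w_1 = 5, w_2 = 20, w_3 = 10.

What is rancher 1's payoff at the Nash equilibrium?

∂u_i/∂g_i = α_i − 1, so rancher i contributes w_i if α_i > 1, else 0.
α_i > 1 for i ∈ {2}; NE contributions (0, 20, 0), G = 20.
u_1 = (5 − 0) + 0.8·20 = 21.

21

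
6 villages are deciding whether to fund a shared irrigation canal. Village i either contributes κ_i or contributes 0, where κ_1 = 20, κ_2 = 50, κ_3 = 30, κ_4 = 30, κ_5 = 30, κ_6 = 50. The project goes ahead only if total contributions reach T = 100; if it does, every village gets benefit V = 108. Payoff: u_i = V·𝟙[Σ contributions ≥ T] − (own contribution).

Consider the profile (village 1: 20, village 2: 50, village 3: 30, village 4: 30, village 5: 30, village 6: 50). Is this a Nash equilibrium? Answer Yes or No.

No

Total = 210 ≥ 100: provided.
Village 1 (pledges 20, payoff 88): dropping to 0 → total 190, payoff 108. Profitable deviation.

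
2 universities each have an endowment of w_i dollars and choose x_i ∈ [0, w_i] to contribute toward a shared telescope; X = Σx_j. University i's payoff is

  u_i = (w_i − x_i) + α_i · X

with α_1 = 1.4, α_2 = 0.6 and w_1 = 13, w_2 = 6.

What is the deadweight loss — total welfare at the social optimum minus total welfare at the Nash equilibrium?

∂u_i/∂x_i = α_i − 1, so university i contributes w_i if α_i > 1, else 0.
α_i > 1 for i ∈ {1}; NE contributions (13, 0), X = 13.
W^NE = Σw_i − X^NE + (Σα_i)·X^NE = 19 + 1·13 = 32.
Planner: ∂(Σu_j)/∂x_i = Σα_j − 1 = 1 > 0, so everyone contributes w_i; X^SO = 19, W^SO = 19 + 1·19 = 38.
Deadweight loss = 6.

6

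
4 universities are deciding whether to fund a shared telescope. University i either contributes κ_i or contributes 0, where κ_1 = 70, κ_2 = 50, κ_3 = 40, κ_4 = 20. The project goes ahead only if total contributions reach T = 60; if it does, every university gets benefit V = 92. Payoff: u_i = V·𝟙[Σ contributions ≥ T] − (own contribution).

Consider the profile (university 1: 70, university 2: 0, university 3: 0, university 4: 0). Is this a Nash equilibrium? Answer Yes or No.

Yes

Total = 70 ≥ 60: provided.
University 1 (pledges 70, payoff 22): dropping to 0 → total 0, payoff 0. No gain.
University 2 (pledges 0, payoff 92): pledging 50 → total 120, payoff 42. No gain.
University 3 (pledges 0, payoff 92): pledging 40 → total 110, payoff 52. No gain.
University 4 (pledges 0, payoff 92): pledging 20 → total 90, payoff 72. No gain.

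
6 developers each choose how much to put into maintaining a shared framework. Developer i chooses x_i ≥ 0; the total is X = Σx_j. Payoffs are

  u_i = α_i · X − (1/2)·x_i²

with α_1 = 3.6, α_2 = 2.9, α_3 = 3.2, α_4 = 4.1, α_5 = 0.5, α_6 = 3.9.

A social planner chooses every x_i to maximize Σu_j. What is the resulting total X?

Planner FOC: ∂(Σu_j)/∂x_i = (Σα_j) − x_i = 0, so x_i^SO = Σα_j = 18.2 for every i; X^SO = 109.2.

109.2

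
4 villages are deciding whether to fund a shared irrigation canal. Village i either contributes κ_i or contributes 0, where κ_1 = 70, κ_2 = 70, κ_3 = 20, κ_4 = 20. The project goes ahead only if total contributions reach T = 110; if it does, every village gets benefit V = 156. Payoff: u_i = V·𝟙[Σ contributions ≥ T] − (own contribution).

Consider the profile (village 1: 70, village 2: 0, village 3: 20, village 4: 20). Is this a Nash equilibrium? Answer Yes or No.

Total = 110 ≥ 110: provided.
Village 1 (pledges 70, payoff 86): dropping to 0 → total 40, payoff 0. No gain.
Village 2 (pledges 0, payoff 156): pledging 70 → total 180, payoff 86. No gain.
Village 3 (pledges 20, payoff 136): dropping to 0 → total 90, payoff 0. No gain.
Village 4 (pledges 20, payoff 136): dropping to 0 → total 90, payoff 0. No gain.

Yes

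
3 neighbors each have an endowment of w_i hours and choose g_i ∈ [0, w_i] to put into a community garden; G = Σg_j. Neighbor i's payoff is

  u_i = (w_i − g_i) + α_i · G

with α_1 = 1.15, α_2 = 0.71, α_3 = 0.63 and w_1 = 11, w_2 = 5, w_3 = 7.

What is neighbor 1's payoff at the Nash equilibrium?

∂u_i/∂g_i = α_i − 1, so neighbor i contributes w_i if α_i > 1, else 0.
α_i > 1 for i ∈ {1}; NE contributions (11, 0, 0), G = 11.
u_1 = (11 − 11) + 1.15·11 = 12.65.

12.65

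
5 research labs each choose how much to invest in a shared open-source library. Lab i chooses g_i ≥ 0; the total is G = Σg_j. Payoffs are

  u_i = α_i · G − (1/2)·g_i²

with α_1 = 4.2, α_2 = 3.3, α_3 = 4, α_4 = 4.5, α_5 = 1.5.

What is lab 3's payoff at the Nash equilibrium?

Lab i's FOC: ∂u_i/∂g_i = α_i − g_i = 0, so g_i* = α_i.
NE contributions = (4.2, 3.3, 4, 4.5, 1.5); G = 17.5.
u_3 = α_3·G − ½·(g_3)² = 4·17.5 − ½·4² = 62.

62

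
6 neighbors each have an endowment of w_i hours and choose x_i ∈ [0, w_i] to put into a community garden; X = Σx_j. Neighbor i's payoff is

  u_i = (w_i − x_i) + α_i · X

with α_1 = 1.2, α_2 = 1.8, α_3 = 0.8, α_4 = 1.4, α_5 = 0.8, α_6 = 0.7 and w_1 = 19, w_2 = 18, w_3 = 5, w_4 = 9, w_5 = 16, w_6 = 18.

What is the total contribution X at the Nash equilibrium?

46

∂u_i/∂x_i = α_i − 1, so neighbor i contributes w_i if α_i > 1, else 0.
α_i > 1 for i ∈ {1, 2, 4}; NE contributions (19, 18, 0, 9, 0, 0), X = 46.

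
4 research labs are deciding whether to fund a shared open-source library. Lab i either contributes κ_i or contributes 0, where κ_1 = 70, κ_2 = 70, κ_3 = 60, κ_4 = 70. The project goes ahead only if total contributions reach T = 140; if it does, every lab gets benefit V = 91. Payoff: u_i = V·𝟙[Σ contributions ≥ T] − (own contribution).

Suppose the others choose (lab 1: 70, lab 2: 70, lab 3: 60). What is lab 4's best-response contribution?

Others' total = 200 ≥ 140; contributing adds cost 70 for no extra benefit.
Best response: 0.

0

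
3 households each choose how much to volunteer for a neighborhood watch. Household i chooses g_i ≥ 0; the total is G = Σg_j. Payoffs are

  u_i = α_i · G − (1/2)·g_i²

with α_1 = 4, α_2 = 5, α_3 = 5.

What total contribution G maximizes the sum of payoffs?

42

Planner FOC: ∂(Σu_j)/∂g_i = (Σα_j) − g_i = 0, so g_i^SO = Σα_j = 14 for every i; G^SO = 42.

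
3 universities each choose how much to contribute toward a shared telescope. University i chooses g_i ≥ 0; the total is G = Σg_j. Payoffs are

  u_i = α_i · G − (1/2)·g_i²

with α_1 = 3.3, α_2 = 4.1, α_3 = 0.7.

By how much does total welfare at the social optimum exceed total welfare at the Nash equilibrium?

University i's FOC: ∂u_i/∂g_i = α_i − g_i = 0, so g_i* = α_i.
NE contributions = (3.3, 4.1, 0.7); G = 8.1.
W^NE = (Σα)·G − ½Σα_i² = 8.1² − ½·28.19 = 51.515.
Planner sets g_i = Σα_j = 8.1 for every i, so G^SO = 3·8.1 = 24.3.
W^SO = (Σα)·G^SO − ½·3·(Σα)² = (3/2)·8.1² = 98.415.
Deadweight loss = W^SO − W^NE = 46.9.

46.9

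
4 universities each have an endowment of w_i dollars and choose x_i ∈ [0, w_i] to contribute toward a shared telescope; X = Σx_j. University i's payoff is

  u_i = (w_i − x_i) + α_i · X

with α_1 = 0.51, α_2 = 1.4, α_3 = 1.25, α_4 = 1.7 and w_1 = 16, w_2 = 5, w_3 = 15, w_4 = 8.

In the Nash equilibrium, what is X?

∂u_i/∂x_i = α_i − 1, so university i contributes w_i if α_i > 1, else 0.
α_i > 1 for i ∈ {2, 3, 4}; NE contributions (0, 5, 15, 8), X = 28.

28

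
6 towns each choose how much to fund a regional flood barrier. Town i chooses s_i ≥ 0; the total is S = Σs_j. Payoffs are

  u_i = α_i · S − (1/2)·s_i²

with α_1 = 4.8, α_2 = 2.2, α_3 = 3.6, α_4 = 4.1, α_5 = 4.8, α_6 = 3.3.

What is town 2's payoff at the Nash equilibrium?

Town i's FOC: ∂u_i/∂s_i = α_i − s_i = 0, so s_i* = α_i.
NE contributions = (4.8, 2.2, 3.6, 4.1, 4.8, 3.3); S = 22.8.
u_2 = α_2·S − ½·(s_2)² = 2.2·22.8 − ½·2.2² = 47.74.

47.74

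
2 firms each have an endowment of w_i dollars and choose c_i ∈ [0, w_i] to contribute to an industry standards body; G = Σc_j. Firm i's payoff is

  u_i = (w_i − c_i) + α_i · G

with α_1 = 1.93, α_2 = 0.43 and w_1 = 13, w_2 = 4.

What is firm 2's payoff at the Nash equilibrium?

∂u_i/∂c_i = α_i − 1, so firm i contributes w_i if α_i > 1, else 0.
α_i > 1 for i ∈ {1}; NE contributions (13, 0), G = 13.
u_2 = (4 − 0) + 0.43·13 = 9.59.

9.59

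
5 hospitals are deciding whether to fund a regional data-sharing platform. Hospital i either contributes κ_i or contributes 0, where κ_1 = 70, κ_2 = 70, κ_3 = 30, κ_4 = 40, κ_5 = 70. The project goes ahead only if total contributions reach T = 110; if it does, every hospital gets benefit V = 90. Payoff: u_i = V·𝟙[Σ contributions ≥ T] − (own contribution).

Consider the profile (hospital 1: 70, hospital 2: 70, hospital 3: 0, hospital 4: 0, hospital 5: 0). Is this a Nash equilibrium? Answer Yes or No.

Total = 140 ≥ 110: provided.
Hospital 1 (pledges 70, payoff 20): dropping to 0 → total 70, payoff 0. No gain.
Hospital 2 (pledges 70, payoff 20): dropping to 0 → total 70, payoff 0. No gain.
Hospital 3 (pledges 0, payoff 90): pledging 30 → total 170, payoff 60. No gain.
Hospital 4 (pledges 0, payoff 90): pledging 40 → total 180, payoff 50. No gain.
Hospital 5 (pledges 0, payoff 90): pledging 70 → total 210, payoff 20. No gain.

Yes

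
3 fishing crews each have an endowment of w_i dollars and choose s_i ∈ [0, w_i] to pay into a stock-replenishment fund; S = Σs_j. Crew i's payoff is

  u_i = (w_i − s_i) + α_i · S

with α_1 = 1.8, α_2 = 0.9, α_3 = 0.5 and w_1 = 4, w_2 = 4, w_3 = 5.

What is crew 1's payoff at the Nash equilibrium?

7.2

∂u_i/∂s_i = α_i − 1, so crew i contributes w_i if α_i > 1, else 0.
α_i > 1 for i ∈ {1}; NE contributions (4, 0, 0), S = 4.
u_1 = (4 − 4) + 1.8·4 = 7.2.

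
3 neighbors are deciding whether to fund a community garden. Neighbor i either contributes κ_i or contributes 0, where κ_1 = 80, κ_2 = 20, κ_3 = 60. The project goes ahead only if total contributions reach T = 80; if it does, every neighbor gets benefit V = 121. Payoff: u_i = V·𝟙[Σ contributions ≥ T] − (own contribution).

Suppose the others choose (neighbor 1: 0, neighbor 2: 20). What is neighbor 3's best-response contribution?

Others' total = 20. Contributing 60 brings total to 80 ≥ 80: gain V − κ_3 = 61.
Best response: 60.

60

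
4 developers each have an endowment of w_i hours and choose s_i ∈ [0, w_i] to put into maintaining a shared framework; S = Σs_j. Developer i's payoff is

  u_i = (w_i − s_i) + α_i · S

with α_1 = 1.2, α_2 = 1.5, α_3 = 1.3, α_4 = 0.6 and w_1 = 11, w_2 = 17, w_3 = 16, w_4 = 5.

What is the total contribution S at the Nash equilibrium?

∂u_i/∂s_i = α_i − 1, so developer i contributes w_i if α_i > 1, else 0.
α_i > 1 for i ∈ {1, 2, 3}; NE contributions (11, 17, 16, 0), S = 44.

44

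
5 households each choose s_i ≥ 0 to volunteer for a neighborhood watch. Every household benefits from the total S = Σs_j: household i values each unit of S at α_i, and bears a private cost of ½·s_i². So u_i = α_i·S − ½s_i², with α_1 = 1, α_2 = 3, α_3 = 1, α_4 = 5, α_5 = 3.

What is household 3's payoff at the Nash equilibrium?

Household i's FOC: ∂u_i/∂s_i = α_i − s_i = 0, so s_i* = α_i.
NE contributions = (1, 3, 1, 5, 3); S = 13.
u_3 = α_3·S − ½·(s_3)² = 1·13 − ½·1² = 12.5.

12.5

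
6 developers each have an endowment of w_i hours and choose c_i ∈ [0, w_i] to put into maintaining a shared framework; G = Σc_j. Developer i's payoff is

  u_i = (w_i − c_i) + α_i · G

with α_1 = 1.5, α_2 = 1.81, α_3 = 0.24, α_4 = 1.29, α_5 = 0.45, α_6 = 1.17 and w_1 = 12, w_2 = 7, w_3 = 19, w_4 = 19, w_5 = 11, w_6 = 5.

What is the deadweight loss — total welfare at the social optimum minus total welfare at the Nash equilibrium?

163.8

∂u_i/∂c_i = α_i − 1, so developer i contributes w_i if α_i > 1, else 0.
α_i > 1 for i ∈ {1, 2, 4, 6}; NE contributions (12, 7, 0, 19, 0, 5), G = 43.
W^NE = Σw_i − G^NE + (Σα_i)·G^NE = 73 + 5.46·43 = 307.78.
Planner: ∂(Σu_j)/∂c_i = Σα_j − 1 = 5.46 > 0, so everyone contributes w_i; G^SO = 73, W^SO = 73 + 5.46·73 = 471.58.
Deadweight loss = 163.8.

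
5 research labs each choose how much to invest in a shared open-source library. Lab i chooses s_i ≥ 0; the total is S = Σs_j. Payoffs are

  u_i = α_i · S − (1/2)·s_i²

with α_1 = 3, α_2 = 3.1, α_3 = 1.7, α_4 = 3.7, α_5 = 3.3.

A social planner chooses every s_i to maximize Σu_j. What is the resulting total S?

Planner FOC: ∂(Σu_j)/∂s_i = (Σα_j) − s_i = 0, so s_i^SO = Σα_j = 14.8 for every i; S^SO = 74.

74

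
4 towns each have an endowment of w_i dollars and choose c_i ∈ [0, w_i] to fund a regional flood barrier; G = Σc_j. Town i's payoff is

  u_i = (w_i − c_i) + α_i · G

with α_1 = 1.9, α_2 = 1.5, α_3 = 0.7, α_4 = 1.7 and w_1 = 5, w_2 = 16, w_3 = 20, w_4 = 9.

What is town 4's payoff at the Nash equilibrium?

∂u_i/∂c_i = α_i − 1, so town i contributes w_i if α_i > 1, else 0.
α_i > 1 for i ∈ {1, 2, 4}; NE contributions (5, 16, 0, 9), G = 30.
u_4 = (9 − 9) + 1.7·30 = 51.

51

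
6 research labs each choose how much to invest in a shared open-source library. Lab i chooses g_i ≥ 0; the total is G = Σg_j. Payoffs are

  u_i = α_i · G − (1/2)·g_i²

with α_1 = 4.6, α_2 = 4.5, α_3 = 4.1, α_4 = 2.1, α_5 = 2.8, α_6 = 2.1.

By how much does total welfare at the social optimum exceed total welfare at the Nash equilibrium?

Lab i's FOC: ∂u_i/∂g_i = α_i − g_i = 0, so g_i* = α_i.
NE contributions = (4.6, 4.5, 4.1, 2.1, 2.8, 2.1); G = 20.2.
W^NE = (Σα)·G − ½Σα_i² = 20.2² − ½·74.88 = 370.6.
Planner sets g_i = Σα_j = 20.2 for every i, so G^SO = 6·20.2 = 121.2.
W^SO = (Σα)·G^SO − ½·6·(Σα)² = (6/2)·20.2² = 1224.12.
Deadweight loss = W^SO − W^NE = 853.52.

853.52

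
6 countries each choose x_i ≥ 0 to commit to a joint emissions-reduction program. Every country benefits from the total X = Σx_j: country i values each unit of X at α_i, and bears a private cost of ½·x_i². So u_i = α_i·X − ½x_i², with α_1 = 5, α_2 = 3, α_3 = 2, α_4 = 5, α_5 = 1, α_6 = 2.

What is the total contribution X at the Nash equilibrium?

18

Country i's FOC: ∂u_i/∂x_i = α_i − x_i = 0, so x_i* = α_i.
NE contributions = (5, 3, 2, 5, 1, 2); X = 18.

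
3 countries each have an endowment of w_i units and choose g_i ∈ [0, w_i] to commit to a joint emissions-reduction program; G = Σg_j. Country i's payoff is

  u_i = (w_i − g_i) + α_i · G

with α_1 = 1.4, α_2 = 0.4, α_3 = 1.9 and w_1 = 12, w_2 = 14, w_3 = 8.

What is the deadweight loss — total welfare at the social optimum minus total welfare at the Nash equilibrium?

37.8

∂u_i/∂g_i = α_i − 1, so country i contributes w_i if α_i > 1, else 0.
α_i > 1 for i ∈ {1, 3}; NE contributions (12, 0, 8), G = 20.
W^NE = Σw_i − G^NE + (Σα_i)·G^NE = 34 + 2.7·20 = 88.
Planner: ∂(Σu_j)/∂g_i = Σα_j − 1 = 2.7 > 0, so everyone contributes w_i; G^SO = 34, W^SO = 34 + 2.7·34 = 125.8.
Deadweight loss = 37.8.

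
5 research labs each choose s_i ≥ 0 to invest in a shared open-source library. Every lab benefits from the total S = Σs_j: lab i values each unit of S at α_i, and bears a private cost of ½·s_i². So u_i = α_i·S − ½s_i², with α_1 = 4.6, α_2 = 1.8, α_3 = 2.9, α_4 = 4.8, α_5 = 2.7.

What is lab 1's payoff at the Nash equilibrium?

66.7

Lab i's FOC: ∂u_i/∂s_i = α_i − s_i = 0, so s_i* = α_i.
NE contributions = (4.6, 1.8, 2.9, 4.8, 2.7); S = 16.8.
u_1 = α_1·S − ½·(s_1)² = 4.6·16.8 − ½·4.6² = 66.7.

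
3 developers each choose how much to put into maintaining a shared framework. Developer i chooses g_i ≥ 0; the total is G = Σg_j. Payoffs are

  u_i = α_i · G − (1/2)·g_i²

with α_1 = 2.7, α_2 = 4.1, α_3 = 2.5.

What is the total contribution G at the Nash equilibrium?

9.3

Developer i's FOC: ∂u_i/∂g_i = α_i − g_i = 0, so g_i* = α_i.
NE contributions = (2.7, 4.1, 2.5); G = 9.3.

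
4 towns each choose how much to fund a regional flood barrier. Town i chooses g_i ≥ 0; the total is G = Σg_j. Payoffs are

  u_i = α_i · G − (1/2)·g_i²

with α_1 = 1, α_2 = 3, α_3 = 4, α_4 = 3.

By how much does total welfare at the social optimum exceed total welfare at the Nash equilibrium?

Town i's FOC: ∂u_i/∂g_i = α_i − g_i = 0, so g_i* = α_i.
NE contributions = (1, 3, 4, 3); G = 11.
W^NE = (Σα)·G − ½Σα_i² = 11² − ½·35 = 103.5.
Planner sets g_i = Σα_j = 11 for every i, so G^SO = 4·11 = 44.
W^SO = (Σα)·G^SO − ½·4·(Σα)² = (4/2)·11² = 242.
Deadweight loss = W^SO − W^NE = 138.5.

138.5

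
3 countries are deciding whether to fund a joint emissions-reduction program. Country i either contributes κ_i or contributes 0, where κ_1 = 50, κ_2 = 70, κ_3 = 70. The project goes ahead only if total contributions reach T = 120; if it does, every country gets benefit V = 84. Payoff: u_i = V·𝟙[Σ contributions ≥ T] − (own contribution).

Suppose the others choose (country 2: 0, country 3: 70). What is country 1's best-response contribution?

Others' total = 70. Contributing 50 brings total to 120 ≥ 120: gain V − κ_1 = 34.
Best response: 50.

50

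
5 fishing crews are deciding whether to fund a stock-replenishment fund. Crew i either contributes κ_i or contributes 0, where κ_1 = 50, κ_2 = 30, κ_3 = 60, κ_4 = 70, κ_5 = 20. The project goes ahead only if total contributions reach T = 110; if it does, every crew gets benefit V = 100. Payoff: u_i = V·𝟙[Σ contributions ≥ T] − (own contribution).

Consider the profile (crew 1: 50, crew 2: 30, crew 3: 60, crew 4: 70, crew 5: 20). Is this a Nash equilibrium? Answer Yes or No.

Total = 230 ≥ 110: provided.
Crew 1 (pledges 50, payoff 50): dropping to 0 → total 180, payoff 100. Profitable deviation.

No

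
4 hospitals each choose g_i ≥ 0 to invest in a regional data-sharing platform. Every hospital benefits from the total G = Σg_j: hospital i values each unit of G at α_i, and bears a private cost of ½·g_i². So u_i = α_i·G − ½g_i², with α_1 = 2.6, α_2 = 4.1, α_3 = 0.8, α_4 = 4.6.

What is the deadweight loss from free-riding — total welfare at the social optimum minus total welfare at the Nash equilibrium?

Hospital i's FOC: ∂u_i/∂g_i = α_i − g_i = 0, so g_i* = α_i.
NE contributions = (2.6, 4.1, 0.8, 4.6); G = 12.1.
W^NE = (Σα)·G − ½Σα_i² = 12.1² − ½·45.37 = 123.725.
Planner sets g_i = Σα_j = 12.1 for every i, so G^SO = 4·12.1 = 48.4.
W^SO = (Σα)·G^SO − ½·4·(Σα)² = (4/2)·12.1² = 292.82.
Deadweight loss = W^SO − W^NE = 169.095.

169.095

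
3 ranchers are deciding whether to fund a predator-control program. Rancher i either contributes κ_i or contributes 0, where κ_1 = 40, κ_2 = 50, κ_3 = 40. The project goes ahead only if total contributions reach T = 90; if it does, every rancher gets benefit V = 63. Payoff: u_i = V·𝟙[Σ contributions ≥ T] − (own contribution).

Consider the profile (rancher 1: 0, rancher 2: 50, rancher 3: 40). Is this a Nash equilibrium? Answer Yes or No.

Yes

Total = 90 ≥ 90: provided.
Rancher 1 (pledges 0, payoff 63): pledging 40 → total 130, payoff 23. No gain.
Rancher 2 (pledges 50, payoff 13): dropping to 0 → total 40, payoff 0. No gain.
Rancher 3 (pledges 40, payoff 23): dropping to 0 → total 50, payoff 0. No gain.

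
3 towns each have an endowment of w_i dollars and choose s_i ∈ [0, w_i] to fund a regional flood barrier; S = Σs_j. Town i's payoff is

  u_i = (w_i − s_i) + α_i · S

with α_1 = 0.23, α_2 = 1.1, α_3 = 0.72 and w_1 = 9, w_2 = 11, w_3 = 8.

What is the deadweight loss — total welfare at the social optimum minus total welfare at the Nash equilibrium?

∂u_i/∂s_i = α_i − 1, so town i contributes w_i if α_i > 1, else 0.
α_i > 1 for i ∈ {2}; NE contributions (0, 11, 0), S = 11.
W^NE = Σw_i − S^NE + (Σα_i)·S^NE = 28 + 1.05·11 = 39.55.
Planner: ∂(Σu_j)/∂s_i = Σα_j − 1 = 1.05 > 0, so everyone contributes w_i; S^SO = 28, W^SO = 28 + 1.05·28 = 57.4.
Deadweight loss = 17.85.

17.85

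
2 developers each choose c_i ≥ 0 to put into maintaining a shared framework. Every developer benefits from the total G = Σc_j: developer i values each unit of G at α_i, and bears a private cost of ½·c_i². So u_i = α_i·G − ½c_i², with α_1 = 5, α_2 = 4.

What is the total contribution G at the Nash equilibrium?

Developer i's FOC: ∂u_i/∂c_i = α_i − c_i = 0, so c_i* = α_i.
NE contributions = (5, 4); G = 9.

9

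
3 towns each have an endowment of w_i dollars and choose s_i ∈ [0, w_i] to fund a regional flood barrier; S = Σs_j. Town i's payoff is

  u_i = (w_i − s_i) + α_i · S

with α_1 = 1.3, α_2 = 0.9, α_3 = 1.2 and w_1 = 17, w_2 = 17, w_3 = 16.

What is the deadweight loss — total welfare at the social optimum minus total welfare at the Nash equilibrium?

40.8

∂u_i/∂s_i = α_i − 1, so town i contributes w_i if α_i > 1, else 0.
α_i > 1 for i ∈ {1, 3}; NE contributions (17, 0, 16), S = 33.
W^NE = Σw_i − S^NE + (Σα_i)·S^NE = 50 + 2.4·33 = 129.2.
Planner: ∂(Σu_j)/∂s_i = Σα_j − 1 = 2.4 > 0, so everyone contributes w_i; S^SO = 50, W^SO = 50 + 2.4·50 = 170.
Deadweight loss = 40.8.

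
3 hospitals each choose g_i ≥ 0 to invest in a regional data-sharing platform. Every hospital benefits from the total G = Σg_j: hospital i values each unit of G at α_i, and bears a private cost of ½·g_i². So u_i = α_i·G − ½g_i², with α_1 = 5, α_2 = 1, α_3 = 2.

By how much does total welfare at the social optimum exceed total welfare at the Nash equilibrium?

Hospital i's FOC: ∂u_i/∂g_i = α_i − g_i = 0, so g_i* = α_i.
NE contributions = (5, 1, 2); G = 8.
W^NE = (Σα)·G − ½Σα_i² = 8² − ½·30 = 49.
Planner sets g_i = Σα_j = 8 for every i, so G^SO = 3·8 = 24.
W^SO = (Σα)·G^SO − ½·3·(Σα)² = (3/2)·8² = 96.
Deadweight loss = W^SO − W^NE = 47.

47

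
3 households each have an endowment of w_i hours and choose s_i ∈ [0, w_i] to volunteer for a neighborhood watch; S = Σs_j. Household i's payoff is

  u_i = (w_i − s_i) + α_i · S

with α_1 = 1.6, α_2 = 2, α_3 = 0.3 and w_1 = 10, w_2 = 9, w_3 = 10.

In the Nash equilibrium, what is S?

∂u_i/∂s_i = α_i − 1, so household i contributes w_i if α_i > 1, else 0.
α_i > 1 for i ∈ {1, 2}; NE contributions (10, 9, 0), S = 19.

19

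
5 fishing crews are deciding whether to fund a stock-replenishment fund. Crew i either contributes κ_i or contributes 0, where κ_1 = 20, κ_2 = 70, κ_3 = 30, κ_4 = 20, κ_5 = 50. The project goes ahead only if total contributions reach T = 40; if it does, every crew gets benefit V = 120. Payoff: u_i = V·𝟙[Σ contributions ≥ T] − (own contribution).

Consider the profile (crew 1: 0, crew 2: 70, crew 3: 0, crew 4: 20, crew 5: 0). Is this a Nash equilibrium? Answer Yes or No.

Total = 90 ≥ 40: provided.
Crew 1 (pledges 0, payoff 120): pledging 20 → total 110, payoff 100. No gain.
Crew 2 (pledges 70, payoff 50): dropping to 0 → total 20, payoff 0. No gain.
Crew 3 (pledges 0, payoff 120): pledging 30 → total 120, payoff 90. No gain.
Crew 4 (pledges 20, payoff 100): dropping to 0 → total 70, payoff 120. Profitable deviation.

No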